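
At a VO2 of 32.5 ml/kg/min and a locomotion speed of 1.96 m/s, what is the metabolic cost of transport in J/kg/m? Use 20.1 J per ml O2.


Power per kg = VO2 * 20.1 / 60
Power per kg = 32.5 * 20.1 / 60 = 10.8875 W/kg
Cost = power_per_kg / speed
Cost = 10.8875 / 1.96
Cost = 5.5548


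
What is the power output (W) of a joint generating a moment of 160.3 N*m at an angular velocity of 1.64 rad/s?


P = M * omega
P = 160.3 * 1.64
P = 262.8920


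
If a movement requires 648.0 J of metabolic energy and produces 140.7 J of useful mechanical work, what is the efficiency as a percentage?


eta = (W_mech / E_meta) * 100
eta = (140.7 / 648.0) * 100
ratio = 0.2171
eta = 21.7130


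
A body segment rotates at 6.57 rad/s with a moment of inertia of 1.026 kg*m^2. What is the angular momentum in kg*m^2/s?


L = I * omega
L = 1.026 * 6.57
L = 6.7408


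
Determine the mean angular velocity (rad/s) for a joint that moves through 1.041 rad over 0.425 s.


omega = delta_theta / delta_t
omega = 1.041 / 0.425
omega = 2.4494


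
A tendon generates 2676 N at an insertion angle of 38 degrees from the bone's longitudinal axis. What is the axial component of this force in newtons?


F_eff = F_tendon * cos(theta)
theta = 38 deg = 0.6632 rad
cos(theta) = 0.7880
F_eff = 2676 * 0.7880
F_eff = 2108.7168


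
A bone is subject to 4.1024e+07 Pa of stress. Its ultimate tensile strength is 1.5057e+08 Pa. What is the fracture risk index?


FRI = applied / ultimate
FRI = 4.1024e+07 / 1.5057e+08
FRI = 0.2725


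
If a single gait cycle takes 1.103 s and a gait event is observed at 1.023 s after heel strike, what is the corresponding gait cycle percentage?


pct = (event_time / cycle_time) * 100
pct = (1.023 / 1.103) * 100
ratio = 0.9275
pct = 92.7471


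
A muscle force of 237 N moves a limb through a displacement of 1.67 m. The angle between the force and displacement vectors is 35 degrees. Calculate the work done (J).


W = F * d * cos(theta)
theta = 35 deg = 0.6109 rad
cos(theta) = 0.8192
W = 237 * 1.67 * 0.8192
W = 324.2122


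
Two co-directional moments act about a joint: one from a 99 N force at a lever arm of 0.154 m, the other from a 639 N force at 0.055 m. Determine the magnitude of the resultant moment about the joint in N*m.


M = F1 * d1 + F2 * d2
M = 99 * 0.154 + 639 * 0.055
M = 15.2460 + 35.1450
M = 50.3910


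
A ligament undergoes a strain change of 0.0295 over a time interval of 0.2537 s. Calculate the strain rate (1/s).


strain_rate = delta_strain / delta_t
strain_rate = 0.0295 / 0.2537
strain_rate = 0.1163


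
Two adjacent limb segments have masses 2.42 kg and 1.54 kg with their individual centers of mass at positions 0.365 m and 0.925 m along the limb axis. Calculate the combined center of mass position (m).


COM = (m1*x1 + m2*x2) / (m1 + m2)
COM = (2.42*0.365 + 1.54*0.925) / (2.42 + 1.54)
Numerator = 2.3078
Denominator = 3.9600
COM = 0.5828


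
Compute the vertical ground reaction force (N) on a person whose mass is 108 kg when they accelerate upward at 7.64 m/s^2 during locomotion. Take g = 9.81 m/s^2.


GRF = m * (g + a)
GRF = 108 * (9.81 + 7.64)
GRF = 108 * 17.4500
GRF = 1884.6000


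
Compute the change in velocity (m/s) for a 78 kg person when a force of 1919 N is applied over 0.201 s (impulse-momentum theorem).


J = F * dt = 1919 * 0.201 = 385.7190 N*s
delta_v = J / m
delta_v = 385.7190 / 78
delta_v = 4.9451


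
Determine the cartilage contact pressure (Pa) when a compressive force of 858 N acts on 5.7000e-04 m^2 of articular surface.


P = F / A
P = 858 / 5.7000e-04
P = 1.5053e+06


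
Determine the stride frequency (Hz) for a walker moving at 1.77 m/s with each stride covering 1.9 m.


f = v / stride_length
f = 1.77 / 1.9
f = 0.9316


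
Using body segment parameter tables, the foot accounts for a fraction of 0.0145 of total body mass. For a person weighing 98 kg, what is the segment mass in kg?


m_segment = body_mass * fraction
m_segment = 98 * 0.0145
m_segment = 1.4210


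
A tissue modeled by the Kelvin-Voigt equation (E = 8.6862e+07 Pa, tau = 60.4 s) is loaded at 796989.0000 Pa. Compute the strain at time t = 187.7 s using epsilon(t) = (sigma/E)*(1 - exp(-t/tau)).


epsilon(t) = (sigma/E) * (1 - exp(-t/tau))
sigma/E = 796989.0000 / 8.6862e+07 = 0.0092
exp(-t/tau) = exp(-187.7 / 60.4) = 0.0447
epsilon = 0.0092 * (1 - 0.0447)
epsilon = 0.0088


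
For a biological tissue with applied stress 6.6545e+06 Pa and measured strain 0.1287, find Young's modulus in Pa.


E = stress / strain
E = 6.6545e+06 / 0.1287
E = 5.1706e+07


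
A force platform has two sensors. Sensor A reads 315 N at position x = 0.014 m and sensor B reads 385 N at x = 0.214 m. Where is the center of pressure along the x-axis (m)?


COP_x = (F1*x1 + F2*x2) / (F1 + F2)
COP_x = (315*0.014 + 385*0.214) / (315 + 385)
Numerator = 86.8000
Denominator = 700
COP_x = 0.1240


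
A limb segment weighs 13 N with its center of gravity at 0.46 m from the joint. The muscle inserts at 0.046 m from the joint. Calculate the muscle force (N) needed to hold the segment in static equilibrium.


F_muscle = W * d_load / d_muscle
F_muscle = 13 * 0.46 / 0.046
Numerator = 5.9800
F_muscle = 130.0000


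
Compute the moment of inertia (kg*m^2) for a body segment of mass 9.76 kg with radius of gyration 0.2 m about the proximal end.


I = m * k^2
I = 9.76 * 0.2^2
k^2 = 0.0400
I = 0.3904


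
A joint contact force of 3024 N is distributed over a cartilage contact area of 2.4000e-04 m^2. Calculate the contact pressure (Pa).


P = F / A
P = 3024 / 2.4000e-04
P = 1.2600e+07


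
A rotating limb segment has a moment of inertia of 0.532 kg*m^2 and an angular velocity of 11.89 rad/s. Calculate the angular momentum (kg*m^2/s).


L = I * omega
L = 0.532 * 11.89
L = 6.3255


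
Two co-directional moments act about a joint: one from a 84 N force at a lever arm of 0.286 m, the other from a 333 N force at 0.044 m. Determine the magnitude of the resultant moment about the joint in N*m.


M = F1 * d1 + F2 * d2
M = 84 * 0.286 + 333 * 0.044
M = 24.0240 + 14.6520
M = 38.6760


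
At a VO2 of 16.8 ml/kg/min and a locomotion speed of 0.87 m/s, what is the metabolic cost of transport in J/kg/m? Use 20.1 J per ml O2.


Power per kg = VO2 * 20.1 / 60
Power per kg = 16.8 * 20.1 / 60 = 5.6280 W/kg
Cost = power_per_kg / speed
Cost = 5.6280 / 0.87
Cost = 6.4690


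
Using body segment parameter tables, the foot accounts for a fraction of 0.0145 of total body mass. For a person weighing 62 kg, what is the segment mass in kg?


m_segment = body_mass * fraction
m_segment = 62 * 0.0145
m_segment = 0.8990


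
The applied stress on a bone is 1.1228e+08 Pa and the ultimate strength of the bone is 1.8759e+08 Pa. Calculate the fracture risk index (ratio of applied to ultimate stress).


FRI = applied / ultimate
FRI = 1.1228e+08 / 1.8759e+08
FRI = 0.5985


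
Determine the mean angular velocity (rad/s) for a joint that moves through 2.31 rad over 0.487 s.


omega = delta_theta / delta_t
omega = 2.31 / 0.487
omega = 4.7433


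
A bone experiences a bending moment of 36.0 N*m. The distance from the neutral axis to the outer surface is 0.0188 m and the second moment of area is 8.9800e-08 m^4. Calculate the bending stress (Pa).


sigma = M * c / I
sigma = 36.0 * 0.0188 / 8.9800e-08
M * c = 0.6768
sigma = 7.5367e+06


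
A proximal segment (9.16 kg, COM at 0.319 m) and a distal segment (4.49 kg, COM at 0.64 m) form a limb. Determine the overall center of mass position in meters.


COM = (m1*x1 + m2*x2) / (m1 + m2)
COM = (9.16*0.319 + 4.49*0.64) / (9.16 + 4.49)
Numerator = 5.7956
Denominator = 13.6500
COM = 0.4246


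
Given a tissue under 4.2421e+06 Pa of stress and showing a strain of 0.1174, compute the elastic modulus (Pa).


E = stress / strain
E = 4.2421e+06 / 0.1174
E = 3.6134e+07


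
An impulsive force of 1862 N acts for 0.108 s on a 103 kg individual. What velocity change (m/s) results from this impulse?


J = F * dt = 1862 * 0.108 = 201.0960 N*s
delta_v = J / m
delta_v = 201.0960 / 103
delta_v = 1.9524


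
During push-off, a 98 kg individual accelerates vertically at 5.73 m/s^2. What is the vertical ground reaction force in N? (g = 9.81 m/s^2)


GRF = m * (g + a)
GRF = 98 * (9.81 + 5.73)
GRF = 98 * 15.5400
GRF = 1522.9200


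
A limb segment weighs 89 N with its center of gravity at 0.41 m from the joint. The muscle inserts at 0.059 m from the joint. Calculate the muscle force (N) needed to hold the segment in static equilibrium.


F_muscle = W * d_load / d_muscle
F_muscle = 89 * 0.41 / 0.059
Numerator = 36.4900
F_muscle = 618.4746


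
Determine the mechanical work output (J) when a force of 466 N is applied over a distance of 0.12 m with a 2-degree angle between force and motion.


W = F * d * cos(theta)
theta = 2 deg = 0.0349 rad
cos(theta) = 0.9994
W = 466 * 0.12 * 0.9994
W = 55.8859


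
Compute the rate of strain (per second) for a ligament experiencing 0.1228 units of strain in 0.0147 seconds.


strain_rate = delta_strain / delta_t
strain_rate = 0.1228 / 0.0147
strain_rate = 8.3537


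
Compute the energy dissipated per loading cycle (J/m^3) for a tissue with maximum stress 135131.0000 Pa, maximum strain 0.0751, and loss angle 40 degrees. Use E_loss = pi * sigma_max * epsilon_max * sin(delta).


E_loss = pi * sigma_max * epsilon_max * sin(delta)
delta = 40 deg = 0.6981 rad
sin(delta) = 0.6428
E_loss = pi * 135131.0000 * 0.0751 * 0.6428
E_loss = 20493.3188


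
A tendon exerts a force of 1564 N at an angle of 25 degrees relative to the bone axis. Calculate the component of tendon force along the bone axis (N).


F_eff = F_tendon * cos(theta)
theta = 25 deg = 0.4363 rad
cos(theta) = 0.9063
F_eff = 1564 * 0.9063
F_eff = 1417.4654


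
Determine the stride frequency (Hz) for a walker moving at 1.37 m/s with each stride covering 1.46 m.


f = v / stride_length
f = 1.37 / 1.46
f = 0.9384


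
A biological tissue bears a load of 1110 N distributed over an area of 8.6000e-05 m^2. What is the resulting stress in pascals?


stress = F / A
stress = 1110 / 8.6000e-05
stress = 1.2907e+07


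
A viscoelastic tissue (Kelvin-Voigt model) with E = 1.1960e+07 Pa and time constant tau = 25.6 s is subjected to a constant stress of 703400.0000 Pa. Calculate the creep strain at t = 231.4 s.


epsilon(t) = (sigma/E) * (1 - exp(-t/tau))
sigma/E = 703400.0000 / 1.1960e+07 = 0.0588
exp(-t/tau) = exp(-231.4 / 25.6) = 1.1868e-04
epsilon = 0.0588 * (1 - 1.1868e-04)
epsilon = 0.0588


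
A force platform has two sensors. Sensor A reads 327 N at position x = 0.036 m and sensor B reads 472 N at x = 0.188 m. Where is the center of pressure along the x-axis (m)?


COP_x = (F1*x1 + F2*x2) / (F1 + F2)
COP_x = (327*0.036 + 472*0.188) / (327 + 472)
Numerator = 100.5080
Denominator = 799
COP_x = 0.1258


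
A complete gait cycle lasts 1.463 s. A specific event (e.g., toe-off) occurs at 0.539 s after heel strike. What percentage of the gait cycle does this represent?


pct = (event_time / cycle_time) * 100
pct = (0.539 / 1.463) * 100
ratio = 0.3684
pct = 36.8421


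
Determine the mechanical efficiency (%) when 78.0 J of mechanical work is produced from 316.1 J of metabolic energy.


eta = (W_mech / E_meta) * 100
eta = (78.0 / 316.1) * 100
ratio = 0.2468
eta = 24.6757


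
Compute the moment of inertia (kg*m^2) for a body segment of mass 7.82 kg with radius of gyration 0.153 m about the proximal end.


I = m * k^2
I = 7.82 * 0.153^2
k^2 = 0.0234
I = 0.1831


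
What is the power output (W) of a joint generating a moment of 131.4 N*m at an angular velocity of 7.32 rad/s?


P = M * omega
P = 131.4 * 7.32
P = 961.8480


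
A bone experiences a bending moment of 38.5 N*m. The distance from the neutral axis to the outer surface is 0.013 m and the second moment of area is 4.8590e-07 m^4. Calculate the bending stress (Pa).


sigma = M * c / I
sigma = 38.5 * 0.013 / 4.8590e-07
M * c = 0.5005
sigma = 1.0300e+06


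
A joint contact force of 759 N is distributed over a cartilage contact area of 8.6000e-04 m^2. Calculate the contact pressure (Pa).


P = F / A
P = 759 / 8.6000e-04
P = 882558.1395


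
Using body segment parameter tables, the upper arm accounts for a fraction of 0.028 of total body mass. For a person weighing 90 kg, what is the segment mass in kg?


m_segment = body_mass * fraction
m_segment = 90 * 0.028
m_segment = 2.5200


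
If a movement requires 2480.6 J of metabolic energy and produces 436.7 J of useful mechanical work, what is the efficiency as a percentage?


eta = (W_mech / E_meta) * 100
eta = (436.7 / 2480.6) * 100
ratio = 0.1760
eta = 17.6046


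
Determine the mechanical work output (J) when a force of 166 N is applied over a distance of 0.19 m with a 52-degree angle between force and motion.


W = F * d * cos(theta)
theta = 52 deg = 0.9076 rad
cos(theta) = 0.6157
W = 166 * 0.19 * 0.6157
W = 19.4180


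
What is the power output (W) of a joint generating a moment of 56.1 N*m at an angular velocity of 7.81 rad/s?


P = M * omega
P = 56.1 * 7.81
P = 438.1410


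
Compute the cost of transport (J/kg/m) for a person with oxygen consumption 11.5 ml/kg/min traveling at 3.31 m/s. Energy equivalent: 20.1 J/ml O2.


Power per kg = VO2 * 20.1 / 60
Power per kg = 11.5 * 20.1 / 60 = 3.8525 W/kg
Cost = power_per_kg / speed
Cost = 3.8525 / 3.31
Cost = 1.1639


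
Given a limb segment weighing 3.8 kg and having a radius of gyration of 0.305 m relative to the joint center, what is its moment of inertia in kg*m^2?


I = m * k^2
I = 3.8 * 0.305^2
k^2 = 0.0930
I = 0.3535


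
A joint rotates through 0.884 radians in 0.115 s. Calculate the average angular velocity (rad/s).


omega = delta_theta / delta_t
omega = 0.884 / 0.115
omega = 7.6870


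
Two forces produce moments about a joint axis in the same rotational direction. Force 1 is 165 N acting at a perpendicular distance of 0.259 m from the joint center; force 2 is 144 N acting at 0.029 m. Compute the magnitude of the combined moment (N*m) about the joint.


M = F1 * d1 + F2 * d2
M = 165 * 0.259 + 144 * 0.029
M = 42.7350 + 4.1760
M = 46.9110


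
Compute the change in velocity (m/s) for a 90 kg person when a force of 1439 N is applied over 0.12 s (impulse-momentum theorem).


J = F * dt = 1439 * 0.12 = 172.6800 N*s
delta_v = J / m
delta_v = 172.6800 / 90
delta_v = 1.9187


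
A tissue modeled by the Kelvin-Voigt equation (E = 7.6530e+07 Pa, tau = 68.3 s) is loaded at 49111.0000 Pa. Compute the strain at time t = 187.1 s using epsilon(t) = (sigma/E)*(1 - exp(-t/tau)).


epsilon(t) = (sigma/E) * (1 - exp(-t/tau))
sigma/E = 49111.0000 / 7.6530e+07 = 6.4172e-04
exp(-t/tau) = exp(-187.1 / 68.3) = 0.0646
epsilon = 6.4172e-04 * (1 - 0.0646)
epsilon = 6.0026e-04


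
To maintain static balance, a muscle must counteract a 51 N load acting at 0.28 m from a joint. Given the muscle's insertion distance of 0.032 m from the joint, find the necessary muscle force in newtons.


F_muscle = W * d_load / d_muscle
F_muscle = 51 * 0.28 / 0.032
Numerator = 14.2800
F_muscle = 446.2500


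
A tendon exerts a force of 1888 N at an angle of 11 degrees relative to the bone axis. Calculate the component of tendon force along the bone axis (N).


F_eff = F_tendon * cos(theta)
theta = 11 deg = 0.1920 rad
cos(theta) = 0.9816
F_eff = 1888 * 0.9816
F_eff = 1853.3121


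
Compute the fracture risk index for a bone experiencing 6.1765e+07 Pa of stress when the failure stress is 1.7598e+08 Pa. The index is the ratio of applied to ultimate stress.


FRI = applied / ultimate
FRI = 6.1765e+07 / 1.7598e+08
FRI = 0.3510


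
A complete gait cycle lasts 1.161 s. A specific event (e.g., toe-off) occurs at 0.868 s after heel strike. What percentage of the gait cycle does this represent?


pct = (event_time / cycle_time) * 100
pct = (0.868 / 1.161) * 100
ratio = 0.7476
pct = 74.7631


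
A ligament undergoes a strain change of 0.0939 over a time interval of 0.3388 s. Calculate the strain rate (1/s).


strain_rate = delta_strain / delta_t
strain_rate = 0.0939 / 0.3388
strain_rate = 0.2772


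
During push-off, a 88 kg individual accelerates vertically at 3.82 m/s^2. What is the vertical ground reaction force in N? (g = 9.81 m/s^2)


GRF = m * (g + a)
GRF = 88 * (9.81 + 3.82)
GRF = 88 * 13.6300
GRF = 1199.4400


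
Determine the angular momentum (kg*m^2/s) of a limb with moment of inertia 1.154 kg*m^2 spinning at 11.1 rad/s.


L = I * omega
L = 1.154 * 11.1
L = 12.8094


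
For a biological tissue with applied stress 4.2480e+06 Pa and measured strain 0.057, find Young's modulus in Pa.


E = stress / strain
E = 4.2480e+06 / 0.057
E = 7.4526e+07


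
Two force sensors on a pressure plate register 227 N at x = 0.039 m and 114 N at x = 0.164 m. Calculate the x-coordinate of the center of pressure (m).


COP_x = (F1*x1 + F2*x2) / (F1 + F2)
COP_x = (227*0.039 + 114*0.164) / (227 + 114)
Numerator = 27.5490
Denominator = 341
COP_x = 0.0808


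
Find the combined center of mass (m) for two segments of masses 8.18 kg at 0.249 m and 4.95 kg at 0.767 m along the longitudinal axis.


COM = (m1*x1 + m2*x2) / (m1 + m2)
COM = (8.18*0.249 + 4.95*0.767) / (8.18 + 4.95)
Numerator = 5.8335
Denominator = 13.1300
COM = 0.4443


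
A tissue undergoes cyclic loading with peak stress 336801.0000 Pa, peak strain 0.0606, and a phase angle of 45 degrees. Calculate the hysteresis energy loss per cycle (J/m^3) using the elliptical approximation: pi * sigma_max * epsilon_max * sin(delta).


E_loss = pi * sigma_max * epsilon_max * sin(delta)
delta = 45 deg = 0.7854 rad
sin(delta) = 0.7071
E_loss = pi * 336801.0000 * 0.0606 * 0.7071
E_loss = 45339.9327


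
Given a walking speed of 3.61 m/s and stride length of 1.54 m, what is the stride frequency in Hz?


f = v / stride_length
f = 3.61 / 1.54
f = 2.3442


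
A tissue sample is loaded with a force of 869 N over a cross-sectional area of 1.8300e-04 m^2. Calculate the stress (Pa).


stress = F / A
stress = 869 / 1.8300e-04
stress = 4.7486e+06


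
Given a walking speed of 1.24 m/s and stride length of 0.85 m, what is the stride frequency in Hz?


f = v / stride_length
f = 1.24 / 0.85
f = 1.4588


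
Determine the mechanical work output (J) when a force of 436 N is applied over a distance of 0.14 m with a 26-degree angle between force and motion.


W = F * d * cos(theta)
theta = 26 deg = 0.4538 rad
cos(theta) = 0.8988
W = 436 * 0.14 * 0.8988
W = 54.8624


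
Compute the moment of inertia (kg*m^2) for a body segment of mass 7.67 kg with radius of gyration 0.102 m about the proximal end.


I = m * k^2
I = 7.67 * 0.102^2
k^2 = 0.0104
I = 0.0798


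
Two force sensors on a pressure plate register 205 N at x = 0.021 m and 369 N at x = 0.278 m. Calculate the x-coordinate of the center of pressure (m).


COP_x = (F1*x1 + F2*x2) / (F1 + F2)
COP_x = (205*0.021 + 369*0.278) / (205 + 369)
Numerator = 106.8870
Denominator = 574
COP_x = 0.1862


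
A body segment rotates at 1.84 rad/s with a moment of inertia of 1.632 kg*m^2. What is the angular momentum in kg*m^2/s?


L = I * omega
L = 1.632 * 1.84
L = 3.0029


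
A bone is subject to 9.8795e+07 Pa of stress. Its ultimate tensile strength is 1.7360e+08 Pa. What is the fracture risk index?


FRI = applied / ultimate
FRI = 9.8795e+07 / 1.7360e+08
FRI = 0.5691


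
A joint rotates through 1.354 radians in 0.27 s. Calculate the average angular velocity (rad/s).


omega = delta_theta / delta_t
omega = 1.354 / 0.27
omega = 5.0148


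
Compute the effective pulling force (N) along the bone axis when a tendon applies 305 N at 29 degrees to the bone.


F_eff = F_tendon * cos(theta)
theta = 29 deg = 0.5061 rad
cos(theta) = 0.8746
F_eff = 305 * 0.8746
F_eff = 266.7590


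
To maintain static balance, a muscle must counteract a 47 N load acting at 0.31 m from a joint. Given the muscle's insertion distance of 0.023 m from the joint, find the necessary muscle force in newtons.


F_muscle = W * d_load / d_muscle
F_muscle = 47 * 0.31 / 0.023
Numerator = 14.5700
F_muscle = 633.4783


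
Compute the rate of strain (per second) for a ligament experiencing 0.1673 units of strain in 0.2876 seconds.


strain_rate = delta_strain / delta_t
strain_rate = 0.1673 / 0.2876
strain_rate = 0.5817


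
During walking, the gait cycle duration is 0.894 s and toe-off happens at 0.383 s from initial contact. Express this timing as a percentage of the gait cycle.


pct = (event_time / cycle_time) * 100
pct = (0.383 / 0.894) * 100
ratio = 0.4284
pct = 42.8412


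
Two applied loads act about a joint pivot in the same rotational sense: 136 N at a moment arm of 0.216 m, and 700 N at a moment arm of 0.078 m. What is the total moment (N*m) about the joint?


M = F1 * d1 + F2 * d2
M = 136 * 0.216 + 700 * 0.078
M = 29.3760 + 54.6000
M = 83.9760


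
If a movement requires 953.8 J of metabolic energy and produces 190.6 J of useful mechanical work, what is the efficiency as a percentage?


eta = (W_mech / E_meta) * 100
eta = (190.6 / 953.8) * 100
ratio = 0.1998
eta = 19.9832


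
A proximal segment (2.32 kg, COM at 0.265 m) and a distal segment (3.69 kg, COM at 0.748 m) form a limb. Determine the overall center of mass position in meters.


COM = (m1*x1 + m2*x2) / (m1 + m2)
COM = (2.32*0.265 + 3.69*0.748) / (2.32 + 3.69)
Numerator = 3.3749
Denominator = 6.0100
COM = 0.5616


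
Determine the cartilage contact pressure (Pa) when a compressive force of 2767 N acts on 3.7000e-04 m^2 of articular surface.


P = F / A
P = 2767 / 3.7000e-04
P = 7.4784e+06


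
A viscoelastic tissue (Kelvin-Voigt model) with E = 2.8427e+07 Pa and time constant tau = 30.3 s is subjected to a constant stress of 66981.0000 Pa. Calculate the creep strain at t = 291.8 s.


epsilon(t) = (sigma/E) * (1 - exp(-t/tau))
sigma/E = 66981.0000 / 2.8427e+07 = 0.0024
exp(-t/tau) = exp(-291.8 / 30.3) = 6.5703e-05
epsilon = 0.0024 * (1 - 6.5703e-05)
epsilon = 0.0024


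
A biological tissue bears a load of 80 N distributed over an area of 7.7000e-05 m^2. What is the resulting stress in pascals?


stress = F / A
stress = 80 / 7.7000e-05
stress = 1.0390e+06


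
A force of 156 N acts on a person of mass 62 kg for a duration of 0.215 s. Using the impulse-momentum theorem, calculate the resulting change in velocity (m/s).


J = F * dt = 156 * 0.215 = 33.5400 N*s
delta_v = J / m
delta_v = 33.5400 / 62
delta_v = 0.5410


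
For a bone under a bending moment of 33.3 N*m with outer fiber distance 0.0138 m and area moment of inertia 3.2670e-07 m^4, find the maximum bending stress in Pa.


sigma = M * c / I
sigma = 33.3 * 0.0138 / 3.2670e-07
M * c = 0.4595
sigma = 1.4066e+06


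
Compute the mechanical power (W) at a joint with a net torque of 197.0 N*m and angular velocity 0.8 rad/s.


P = M * omega
P = 197.0 * 0.8
P = 157.6000


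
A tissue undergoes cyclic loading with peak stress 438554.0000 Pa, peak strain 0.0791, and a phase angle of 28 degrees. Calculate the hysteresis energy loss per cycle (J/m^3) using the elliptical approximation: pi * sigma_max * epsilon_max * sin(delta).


E_loss = pi * sigma_max * epsilon_max * sin(delta)
delta = 28 deg = 0.4887 rad
sin(delta) = 0.4695
E_loss = pi * 438554.0000 * 0.0791 * 0.4695
E_loss = 51163.3206


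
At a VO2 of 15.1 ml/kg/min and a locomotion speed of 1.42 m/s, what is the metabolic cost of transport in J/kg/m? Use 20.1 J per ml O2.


Power per kg = VO2 * 20.1 / 60
Power per kg = 15.1 * 20.1 / 60 = 5.0585 W/kg
Cost = power_per_kg / speed
Cost = 5.0585 / 1.42
Cost = 3.5623


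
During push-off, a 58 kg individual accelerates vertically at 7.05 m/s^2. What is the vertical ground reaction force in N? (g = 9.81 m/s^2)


GRF = m * (g + a)
GRF = 58 * (9.81 + 7.05)
GRF = 58 * 16.8600
GRF = 977.8800


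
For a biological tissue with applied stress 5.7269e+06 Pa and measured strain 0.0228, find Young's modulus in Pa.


E = stress / strain
E = 5.7269e+06 / 0.0228
E = 2.5118e+08


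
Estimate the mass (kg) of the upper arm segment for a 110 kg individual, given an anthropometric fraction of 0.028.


m_segment = body_mass * fraction
m_segment = 110 * 0.028
m_segment = 3.0800


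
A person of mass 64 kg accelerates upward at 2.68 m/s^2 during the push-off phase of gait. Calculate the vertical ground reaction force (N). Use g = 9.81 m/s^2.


GRF = m * (g + a)
GRF = 64 * (9.81 + 2.68)
GRF = 64 * 12.4900
GRF = 799.3600


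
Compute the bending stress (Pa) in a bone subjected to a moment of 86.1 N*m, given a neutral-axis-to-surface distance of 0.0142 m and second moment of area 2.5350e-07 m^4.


sigma = M * c / I
sigma = 86.1 * 0.0142 / 2.5350e-07
M * c = 1.2226
sigma = 4.8230e+06


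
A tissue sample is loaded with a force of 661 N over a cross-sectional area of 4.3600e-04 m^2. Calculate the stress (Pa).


stress = F / A
stress = 661 / 4.3600e-04
stress = 1.5161e+06


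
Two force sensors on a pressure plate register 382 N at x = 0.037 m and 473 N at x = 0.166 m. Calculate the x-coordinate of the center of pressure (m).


COP_x = (F1*x1 + F2*x2) / (F1 + F2)
COP_x = (382*0.037 + 473*0.166) / (382 + 473)
Numerator = 92.6520
Denominator = 855
COP_x = 0.1084


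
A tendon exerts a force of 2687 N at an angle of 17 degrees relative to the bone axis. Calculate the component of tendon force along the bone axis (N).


F_eff = F_tendon * cos(theta)
theta = 17 deg = 0.2967 rad
cos(theta) = 0.9563
F_eff = 2687 * 0.9563
F_eff = 2569.5909


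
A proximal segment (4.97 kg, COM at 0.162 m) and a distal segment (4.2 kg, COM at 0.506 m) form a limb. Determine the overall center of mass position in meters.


COM = (m1*x1 + m2*x2) / (m1 + m2)
COM = (4.97*0.162 + 4.2*0.506) / (4.97 + 4.2)
Numerator = 2.9303
Denominator = 9.1700
COM = 0.3196


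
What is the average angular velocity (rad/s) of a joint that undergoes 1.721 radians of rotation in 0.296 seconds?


omega = delta_theta / delta_t
omega = 1.721 / 0.296
omega = 5.8142


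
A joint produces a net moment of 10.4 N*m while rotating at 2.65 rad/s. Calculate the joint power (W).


P = M * omega
P = 10.4 * 2.65
P = 27.5600


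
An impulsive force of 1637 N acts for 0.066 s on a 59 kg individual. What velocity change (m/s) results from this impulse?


J = F * dt = 1637 * 0.066 = 108.0420 N*s
delta_v = J / m
delta_v = 108.0420 / 59
delta_v = 1.8312


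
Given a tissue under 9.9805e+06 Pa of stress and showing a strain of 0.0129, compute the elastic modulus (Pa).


E = stress / strain
E = 9.9805e+06 / 0.0129
E = 7.7368e+08


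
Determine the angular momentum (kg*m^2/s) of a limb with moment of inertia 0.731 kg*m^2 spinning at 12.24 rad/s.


L = I * omega
L = 0.731 * 12.24
L = 8.9474


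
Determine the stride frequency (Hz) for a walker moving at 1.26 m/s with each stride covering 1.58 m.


f = v / stride_length
f = 1.26 / 1.58
f = 0.7975


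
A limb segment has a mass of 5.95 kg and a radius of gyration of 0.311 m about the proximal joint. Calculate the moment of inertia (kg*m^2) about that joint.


I = m * k^2
I = 5.95 * 0.311^2
k^2 = 0.0967
I = 0.5755


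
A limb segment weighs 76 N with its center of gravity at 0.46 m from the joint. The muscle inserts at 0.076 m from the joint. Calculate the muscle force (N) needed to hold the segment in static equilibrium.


F_muscle = W * d_load / d_muscle
F_muscle = 76 * 0.46 / 0.076
Numerator = 34.9600
F_muscle = 460.0000


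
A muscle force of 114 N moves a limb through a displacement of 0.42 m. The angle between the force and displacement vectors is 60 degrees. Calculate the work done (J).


W = F * d * cos(theta)
theta = 60 deg = 1.0472 rad
cos(theta) = 0.5000
W = 114 * 0.42 * 0.5000
W = 23.9400


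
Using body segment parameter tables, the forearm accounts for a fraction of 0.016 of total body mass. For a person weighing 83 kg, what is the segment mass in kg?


m_segment = body_mass * fraction
m_segment = 83 * 0.016
m_segment = 1.3280


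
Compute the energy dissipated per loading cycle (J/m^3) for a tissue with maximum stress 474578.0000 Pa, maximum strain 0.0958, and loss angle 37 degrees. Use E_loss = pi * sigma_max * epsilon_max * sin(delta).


E_loss = pi * sigma_max * epsilon_max * sin(delta)
delta = 37 deg = 0.6458 rad
sin(delta) = 0.6018
E_loss = pi * 474578.0000 * 0.0958 * 0.6018
E_loss = 85957.9419


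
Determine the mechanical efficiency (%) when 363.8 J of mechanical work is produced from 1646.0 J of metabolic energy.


eta = (W_mech / E_meta) * 100
eta = (363.8 / 1646.0) * 100
ratio = 0.2210
eta = 22.1021


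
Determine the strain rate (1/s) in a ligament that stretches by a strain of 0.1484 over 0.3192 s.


strain_rate = delta_strain / delta_t
strain_rate = 0.1484 / 0.3192
strain_rate = 0.4649


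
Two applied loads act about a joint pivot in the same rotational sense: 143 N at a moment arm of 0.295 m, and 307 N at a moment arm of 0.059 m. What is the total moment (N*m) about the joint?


M = F1 * d1 + F2 * d2
M = 143 * 0.295 + 307 * 0.059
M = 42.1850 + 18.1130
M = 60.2980


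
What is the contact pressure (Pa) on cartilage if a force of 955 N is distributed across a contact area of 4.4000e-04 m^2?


P = F / A
P = 955 / 4.4000e-04
P = 2.1705e+06


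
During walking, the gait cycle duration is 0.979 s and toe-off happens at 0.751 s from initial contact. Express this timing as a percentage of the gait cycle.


pct = (event_time / cycle_time) * 100
pct = (0.751 / 0.979) * 100
ratio = 0.7671
pct = 76.7109


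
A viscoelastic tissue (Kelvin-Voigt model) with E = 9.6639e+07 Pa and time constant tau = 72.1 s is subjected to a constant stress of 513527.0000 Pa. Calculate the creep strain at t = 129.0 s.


epsilon(t) = (sigma/E) * (1 - exp(-t/tau))
sigma/E = 513527.0000 / 9.6639e+07 = 0.0053
exp(-t/tau) = exp(-129.0 / 72.1) = 0.1671
epsilon = 0.0053 * (1 - 0.1671)
epsilon = 0.0044


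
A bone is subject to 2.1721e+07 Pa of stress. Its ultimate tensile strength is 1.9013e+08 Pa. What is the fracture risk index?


FRI = applied / ultimate
FRI = 2.1721e+07 / 1.9013e+08
FRI = 0.1142


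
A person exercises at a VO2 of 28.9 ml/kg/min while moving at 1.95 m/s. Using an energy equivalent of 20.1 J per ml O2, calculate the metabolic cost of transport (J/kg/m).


Power per kg = VO2 * 20.1 / 60
Power per kg = 28.9 * 20.1 / 60 = 9.6815 W/kg
Cost = power_per_kg / speed
Cost = 9.6815 / 1.95
Cost = 4.9649


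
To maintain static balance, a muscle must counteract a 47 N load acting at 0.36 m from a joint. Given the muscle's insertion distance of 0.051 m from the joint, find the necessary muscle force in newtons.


F_muscle = W * d_load / d_muscle
F_muscle = 47 * 0.36 / 0.051
Numerator = 16.9200
F_muscle = 331.7647


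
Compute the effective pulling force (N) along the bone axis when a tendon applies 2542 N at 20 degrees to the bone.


F_eff = F_tendon * cos(theta)
theta = 20 deg = 0.3491 rad
cos(theta) = 0.9397
F_eff = 2542 * 0.9397
F_eff = 2388.6986


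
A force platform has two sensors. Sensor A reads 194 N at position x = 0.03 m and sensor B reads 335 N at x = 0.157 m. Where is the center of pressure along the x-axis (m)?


COP_x = (F1*x1 + F2*x2) / (F1 + F2)
COP_x = (194*0.03 + 335*0.157) / (194 + 335)
Numerator = 58.4150
Denominator = 529
COP_x = 0.1104


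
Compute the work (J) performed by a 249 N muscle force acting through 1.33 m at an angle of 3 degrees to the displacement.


W = F * d * cos(theta)
theta = 3 deg = 0.0524 rad
cos(theta) = 0.9986
W = 249 * 1.33 * 0.9986
W = 330.7161


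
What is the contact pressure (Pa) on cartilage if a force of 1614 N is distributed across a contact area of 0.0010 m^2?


P = F / A
P = 1614 / 0.0010
P = 1.6140e+06


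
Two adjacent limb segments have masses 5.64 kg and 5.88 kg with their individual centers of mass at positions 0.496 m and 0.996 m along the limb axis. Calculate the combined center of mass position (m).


COM = (m1*x1 + m2*x2) / (m1 + m2)
COM = (5.64*0.496 + 5.88*0.996) / (5.64 + 5.88)
Numerator = 8.6539
Denominator = 11.5200
COM = 0.7512


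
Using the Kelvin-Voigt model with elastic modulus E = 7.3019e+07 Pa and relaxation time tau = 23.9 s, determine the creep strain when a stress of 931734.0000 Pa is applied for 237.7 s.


epsilon(t) = (sigma/E) * (1 - exp(-t/tau))
sigma/E = 931734.0000 / 7.3019e+07 = 0.0128
exp(-t/tau) = exp(-237.7 / 23.9) = 4.7938e-05
epsilon = 0.0128 * (1 - 4.7938e-05)
epsilon = 0.0128


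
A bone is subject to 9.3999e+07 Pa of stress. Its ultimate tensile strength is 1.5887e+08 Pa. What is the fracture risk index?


FRI = applied / ultimate
FRI = 9.3999e+07 / 1.5887e+08
FRI = 0.5917


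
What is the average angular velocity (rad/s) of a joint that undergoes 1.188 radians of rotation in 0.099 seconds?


omega = delta_theta / delta_t
omega = 1.188 / 0.099
omega = 12.0000


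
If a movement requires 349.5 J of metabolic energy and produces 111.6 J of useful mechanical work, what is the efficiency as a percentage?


eta = (W_mech / E_meta) * 100
eta = (111.6 / 349.5) * 100
ratio = 0.3193
eta = 31.9313


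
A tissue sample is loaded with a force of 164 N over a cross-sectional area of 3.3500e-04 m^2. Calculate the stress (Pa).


stress = F / A
stress = 164 / 3.3500e-04
stress = 489552.2388


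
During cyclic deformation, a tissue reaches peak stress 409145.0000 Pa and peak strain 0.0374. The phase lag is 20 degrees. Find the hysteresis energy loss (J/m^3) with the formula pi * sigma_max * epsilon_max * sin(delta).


E_loss = pi * sigma_max * epsilon_max * sin(delta)
delta = 20 deg = 0.3491 rad
sin(delta) = 0.3420
E_loss = pi * 409145.0000 * 0.0374 * 0.3420
E_loss = 16441.8396


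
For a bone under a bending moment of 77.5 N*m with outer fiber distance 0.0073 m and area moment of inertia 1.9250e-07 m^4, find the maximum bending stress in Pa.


sigma = M * c / I
sigma = 77.5 * 0.0073 / 1.9250e-07
M * c = 0.5657
sigma = 2.9390e+06


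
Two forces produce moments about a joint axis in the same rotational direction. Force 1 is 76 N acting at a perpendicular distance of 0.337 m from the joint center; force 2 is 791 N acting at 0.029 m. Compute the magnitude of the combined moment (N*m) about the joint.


M = F1 * d1 + F2 * d2
M = 76 * 0.337 + 791 * 0.029
M = 25.6120 + 22.9390
M = 48.5510


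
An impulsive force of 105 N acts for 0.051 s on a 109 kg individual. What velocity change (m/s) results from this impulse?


J = F * dt = 105 * 0.051 = 5.3550 N*s
delta_v = J / m
delta_v = 5.3550 / 109
delta_v = 0.0491


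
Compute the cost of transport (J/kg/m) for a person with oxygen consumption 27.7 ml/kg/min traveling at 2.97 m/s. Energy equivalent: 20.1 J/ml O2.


Power per kg = VO2 * 20.1 / 60
Power per kg = 27.7 * 20.1 / 60 = 9.2795 W/kg
Cost = power_per_kg / speed
Cost = 9.2795 / 2.97
Cost = 3.1244


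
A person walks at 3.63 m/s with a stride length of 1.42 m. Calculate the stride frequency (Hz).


f = v / stride_length
f = 3.63 / 1.42
f = 2.5563


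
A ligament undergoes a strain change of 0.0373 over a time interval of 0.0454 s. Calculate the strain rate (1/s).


strain_rate = delta_strain / delta_t
strain_rate = 0.0373 / 0.0454
strain_rate = 0.8216


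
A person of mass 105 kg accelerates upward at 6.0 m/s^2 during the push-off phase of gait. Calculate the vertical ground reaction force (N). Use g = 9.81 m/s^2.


GRF = m * (g + a)
GRF = 105 * (9.81 + 6.0)
GRF = 105 * 15.8100
GRF = 1660.0500


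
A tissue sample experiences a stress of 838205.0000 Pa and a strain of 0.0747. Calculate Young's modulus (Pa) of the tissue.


E = stress / strain
E = 838205.0000 / 0.0747
E = 1.1221e+07


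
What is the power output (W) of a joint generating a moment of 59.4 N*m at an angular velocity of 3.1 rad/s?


P = M * omega
P = 59.4 * 3.1
P = 184.1400


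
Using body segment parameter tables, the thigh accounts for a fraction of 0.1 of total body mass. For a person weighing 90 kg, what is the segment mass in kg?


m_segment = body_mass * fraction
m_segment = 90 * 0.1
m_segment = 9.0000


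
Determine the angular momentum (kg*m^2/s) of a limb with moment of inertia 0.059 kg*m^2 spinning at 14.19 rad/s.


L = I * omega
L = 0.059 * 14.19
L = 0.8372


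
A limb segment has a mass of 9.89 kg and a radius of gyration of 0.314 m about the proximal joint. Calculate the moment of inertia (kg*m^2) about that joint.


I = m * k^2
I = 9.89 * 0.314^2
k^2 = 0.0986
I = 0.9751


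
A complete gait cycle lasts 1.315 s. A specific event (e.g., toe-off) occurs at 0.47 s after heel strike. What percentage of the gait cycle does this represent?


pct = (event_time / cycle_time) * 100
pct = (0.47 / 1.315) * 100
ratio = 0.3574
pct = 35.7414


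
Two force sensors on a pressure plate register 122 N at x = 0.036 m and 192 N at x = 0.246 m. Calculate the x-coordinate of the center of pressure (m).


COP_x = (F1*x1 + F2*x2) / (F1 + F2)
COP_x = (122*0.036 + 192*0.246) / (122 + 192)
Numerator = 51.6240
Denominator = 314
COP_x = 0.1644


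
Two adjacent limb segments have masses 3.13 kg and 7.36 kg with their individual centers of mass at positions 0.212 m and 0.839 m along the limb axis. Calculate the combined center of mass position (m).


COM = (m1*x1 + m2*x2) / (m1 + m2)
COM = (3.13*0.212 + 7.36*0.839) / (3.13 + 7.36)
Numerator = 6.8386
Denominator = 10.4900
COM = 0.6519


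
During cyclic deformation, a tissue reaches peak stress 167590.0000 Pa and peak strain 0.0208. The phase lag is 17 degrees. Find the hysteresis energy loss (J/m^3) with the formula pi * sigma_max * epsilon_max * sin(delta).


E_loss = pi * sigma_max * epsilon_max * sin(delta)
delta = 17 deg = 0.2967 rad
sin(delta) = 0.2924
E_loss = pi * 167590.0000 * 0.0208 * 0.2924
E_loss = 3201.8181


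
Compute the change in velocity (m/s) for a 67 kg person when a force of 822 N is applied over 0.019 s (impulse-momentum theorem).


J = F * dt = 822 * 0.019 = 15.6180 N*s
delta_v = J / m
delta_v = 15.6180 / 67
delta_v = 0.2331


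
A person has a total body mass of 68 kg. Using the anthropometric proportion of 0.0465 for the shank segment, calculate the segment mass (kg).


m_segment = body_mass * fraction
m_segment = 68 * 0.0465
m_segment = 3.1620


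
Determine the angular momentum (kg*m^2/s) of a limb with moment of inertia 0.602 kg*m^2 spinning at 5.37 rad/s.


L = I * omega
L = 0.602 * 5.37
L = 3.2327


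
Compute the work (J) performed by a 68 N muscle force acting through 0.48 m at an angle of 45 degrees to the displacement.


W = F * d * cos(theta)
theta = 45 deg = 0.7854 rad
cos(theta) = 0.7071
W = 68 * 0.48 * 0.7071
W = 23.0800


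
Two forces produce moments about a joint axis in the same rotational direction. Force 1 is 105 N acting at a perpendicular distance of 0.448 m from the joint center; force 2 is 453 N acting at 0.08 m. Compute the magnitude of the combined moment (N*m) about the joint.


M = F1 * d1 + F2 * d2
M = 105 * 0.448 + 453 * 0.08
M = 47.0400 + 36.2400
M = 83.2800


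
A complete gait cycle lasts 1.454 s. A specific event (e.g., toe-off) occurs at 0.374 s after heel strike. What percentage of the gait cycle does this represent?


pct = (event_time / cycle_time) * 100
pct = (0.374 / 1.454) * 100
ratio = 0.2572
pct = 25.7221


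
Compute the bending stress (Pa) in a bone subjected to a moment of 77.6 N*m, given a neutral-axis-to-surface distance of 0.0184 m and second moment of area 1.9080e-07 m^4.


sigma = M * c / I
sigma = 77.6 * 0.0184 / 1.9080e-07
M * c = 1.4278
sigma = 7.4834e+06


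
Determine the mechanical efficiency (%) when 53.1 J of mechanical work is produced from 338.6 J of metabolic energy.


eta = (W_mech / E_meta) * 100
eta = (53.1 / 338.6) * 100
ratio = 0.1568
eta = 15.6822
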